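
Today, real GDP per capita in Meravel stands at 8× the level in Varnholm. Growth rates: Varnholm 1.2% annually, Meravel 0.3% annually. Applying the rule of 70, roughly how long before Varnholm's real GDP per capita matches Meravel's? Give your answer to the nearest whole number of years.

approximately 233 years

What matters is the difference: 0.9 pp.
Rule of 70 on the gap: the ratio halves every 70/0.9 ≈ 77.78 years.
An 8× gap closes after 3 halvings: 3 × 77.78 ≈ 233 years.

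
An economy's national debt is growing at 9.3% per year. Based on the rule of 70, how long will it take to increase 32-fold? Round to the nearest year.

approximately 38 years

Doubling time ≈ 70/9.3 = 7.53 years.
32 = 2^5, so 5 doublings → 38 years.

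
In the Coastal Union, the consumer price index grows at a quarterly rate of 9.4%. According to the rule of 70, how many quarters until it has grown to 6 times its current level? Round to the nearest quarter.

19 quarters

One doubling takes 70/9.4 = 7.45 quarters.
Reaching 6× takes log₂(6) ≈ 2.58 doublings.
2.58 × 7.45 ≈ 19 quarters.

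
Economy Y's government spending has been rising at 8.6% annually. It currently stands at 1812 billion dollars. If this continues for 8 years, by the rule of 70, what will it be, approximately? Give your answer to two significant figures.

around 3600 billion dollars

Doubling time ≈ 70/8.6 = 8.14 years.
8 years is 8/8.14 ≈ 0.98 doublings, a factor of 2^0.98 ≈ 1.97.
1812 × 1.97 ≈ 3600 billion dollars.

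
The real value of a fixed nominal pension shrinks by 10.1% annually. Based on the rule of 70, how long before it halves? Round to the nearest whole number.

The rule works in reverse for decay: 70/10.1 ≈ 6.93 years to halve.

approximately 7 years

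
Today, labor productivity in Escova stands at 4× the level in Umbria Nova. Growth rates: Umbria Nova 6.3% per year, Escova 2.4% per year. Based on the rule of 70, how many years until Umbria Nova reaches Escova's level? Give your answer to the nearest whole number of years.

36 years

What matters is the difference: 3.9 pp.
Rule of 70 on the gap: the ratio halves every 70/3.9 ≈ 17.95 years.
A 4× gap closes after 2 halvings: 2 × 17.95 ≈ 36 years.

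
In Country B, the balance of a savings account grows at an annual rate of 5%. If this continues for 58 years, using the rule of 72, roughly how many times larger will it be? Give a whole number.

roughly 16 times

Doubling time ≈ 72/5 = 14.40 years.
58/14.40 ≈ 4 doublings, so about 2^4 = 16×.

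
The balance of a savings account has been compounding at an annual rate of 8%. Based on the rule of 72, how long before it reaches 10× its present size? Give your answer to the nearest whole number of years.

One doubling takes 72/8 = 9.00 years.
10× is log₂ 10 ≈ 3.32 doublings, so ≈ 3.32 × 9.00 = 30 years.

30 years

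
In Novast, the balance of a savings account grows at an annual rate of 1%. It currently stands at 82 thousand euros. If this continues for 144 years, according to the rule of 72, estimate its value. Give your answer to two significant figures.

It doubles every 72/1 ≈ 72.00 years, so 144 years is 2.00 doublings.
2^2.00 ≈ 4.00; 82 × 4.00 ≈ 330 thousand euros.

roughly 330 thousand euros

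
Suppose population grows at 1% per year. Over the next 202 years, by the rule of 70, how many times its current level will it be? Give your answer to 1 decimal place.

Doubling time ≈ 70/1 = 70.00 years.
202 years / 70.00 ≈ 2.89 doublings → factor 2^2.89 ≈ 7.4.

about 7.4 times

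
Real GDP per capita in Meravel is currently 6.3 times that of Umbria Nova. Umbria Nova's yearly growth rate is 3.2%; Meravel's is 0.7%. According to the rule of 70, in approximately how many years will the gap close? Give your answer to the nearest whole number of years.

roughly 74 years

The growth-rate gap is 3.2% − 0.7% = 2.5 percentage points.
So the ratio between them halves every 70/2.5 ≈ 28.00 years.
A 6.3 times gap takes log₂(6.3) ≈ 2.66 halvings to close: 2.66 × 28.00 ≈ 74 years.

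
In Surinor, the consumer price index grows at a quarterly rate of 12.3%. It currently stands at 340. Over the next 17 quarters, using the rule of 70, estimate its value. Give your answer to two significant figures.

It doubles every 70/12.3 ≈ 5.69 quarters, so 17 quarters is 2.99 doublings.
2^2.99 ≈ 7.94; 340 × 7.94 ≈ 2700.

2700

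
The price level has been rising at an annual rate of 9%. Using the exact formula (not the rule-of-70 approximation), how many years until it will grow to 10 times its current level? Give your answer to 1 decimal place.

t = ln(10) / ln(1 + 0.09) = 2.3026 / 0.086178 ≈ 26.72.

26.7 years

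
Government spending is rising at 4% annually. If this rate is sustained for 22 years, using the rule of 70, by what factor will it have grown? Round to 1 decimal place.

Doubling time ≈ 70/4 = 17.50 years.
22 years / 17.50 ≈ 1.26 doublings → factor 2^1.26 ≈ 2.4.

about 2.4 times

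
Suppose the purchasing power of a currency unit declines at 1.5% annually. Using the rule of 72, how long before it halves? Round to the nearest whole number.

Halving time ≈ 72 / 1.5 = 48.00 → 48 years.

around 48 years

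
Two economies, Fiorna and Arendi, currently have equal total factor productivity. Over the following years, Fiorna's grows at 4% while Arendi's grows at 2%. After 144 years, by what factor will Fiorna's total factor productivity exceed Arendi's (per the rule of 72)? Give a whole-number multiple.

around 16 times

Fiorna pulls ahead at 2 pp per year, so the ratio doubles every 72/2 ≈ 36.00 years.
In 144 years that's 4.00 doublings: 2^4.00 ≈ 16.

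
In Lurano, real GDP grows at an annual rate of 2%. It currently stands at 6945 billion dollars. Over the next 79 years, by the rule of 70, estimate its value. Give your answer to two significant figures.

33000 billion dollars

It doubles every 70/2 ≈ 35.00 years, so 79 years is 2.26 doublings.
2^2.26 ≈ 4.79; 6945 × 4.79 ≈ 33000 billion dollars.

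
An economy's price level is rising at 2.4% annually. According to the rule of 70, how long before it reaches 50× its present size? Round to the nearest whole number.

Doubling time ≈ 70/2.4 = 29.17 years.
Reaching 50× takes log₂(50) ≈ 5.64 doublings.
5.64 × 29.17 ≈ 165 years.

approximately 165 years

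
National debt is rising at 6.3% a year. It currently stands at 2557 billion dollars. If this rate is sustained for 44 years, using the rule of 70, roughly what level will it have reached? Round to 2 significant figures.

roughly 40000 billion dollars

It doubles every 70/6.3 ≈ 11.11 years, so 44 years is 3.96 doublings.
2^3.96 ≈ 15.56; 2557 × 15.56 ≈ 40000 billion dollars.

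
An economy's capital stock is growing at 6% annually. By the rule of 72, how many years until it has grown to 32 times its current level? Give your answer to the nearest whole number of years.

Doubling time ≈ 72/6 = 12.00 years.
32× is 5 doublings, so 5 × 12.00 ≈ 60 years.

approximately 60 years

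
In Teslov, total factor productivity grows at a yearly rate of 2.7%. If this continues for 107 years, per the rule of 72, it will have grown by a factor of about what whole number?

around 16 times

72/2.7 ≈ 26.67 years per doubling.
107 years fits 4 doublings: 2^4 = 16.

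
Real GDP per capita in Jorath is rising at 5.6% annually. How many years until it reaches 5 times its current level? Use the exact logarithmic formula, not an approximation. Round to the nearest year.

t = ln(5) / ln(1 + 0.056) = 1.6094 / 0.054488 ≈ 29.54.
≈ 30 years.

30 years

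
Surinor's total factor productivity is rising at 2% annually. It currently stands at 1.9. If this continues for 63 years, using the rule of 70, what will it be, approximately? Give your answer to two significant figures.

Doubling time ≈ 70/2 = 35.00 years.
63 years is 63/35.00 ≈ 1.80 doublings, a factor of 2^1.80 ≈ 3.48.
1.9 × 3.48 ≈ 6.6.

≈ 6.6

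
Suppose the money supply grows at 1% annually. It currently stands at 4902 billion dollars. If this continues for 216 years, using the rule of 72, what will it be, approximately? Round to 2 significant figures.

roughly 39000 billion dollars

It doubles every 72/1 ≈ 72.00 years, so 216 years is 3.00 doublings.
2^3.00 ≈ 8.00; 4902 × 8.00 ≈ 39000 billion dollars.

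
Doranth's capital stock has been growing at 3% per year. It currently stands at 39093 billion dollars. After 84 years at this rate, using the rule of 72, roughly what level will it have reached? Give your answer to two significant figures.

Doubling time ≈ 72/3 = 24.00 years.
84 years is 84/24.00 ≈ 3.50 doublings, a factor of 2^3.50 ≈ 11.31.
39093 × 11.31 ≈ 440000 billion dollars.

approximately 440000 billion dollars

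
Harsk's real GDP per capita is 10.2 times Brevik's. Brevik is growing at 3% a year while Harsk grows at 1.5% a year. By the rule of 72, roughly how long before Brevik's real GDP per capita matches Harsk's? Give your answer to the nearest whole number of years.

The growth-rate gap is 3% − 1.5% = 1.5 percentage points.
So the ratio between them halves every 72/1.5 ≈ 48.00 years.
A 10.2 times gap takes log₂(10.2) ≈ 3.35 halvings to close: 3.35 × 48.00 ≈ 161 years.

roughly 161 years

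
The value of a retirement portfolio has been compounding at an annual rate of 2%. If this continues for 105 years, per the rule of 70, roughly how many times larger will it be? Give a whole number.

8 times

Doubling time ≈ 70/2 = 35.00 years.
105/35.00 ≈ 3 doublings, so about 2^3 = 8×.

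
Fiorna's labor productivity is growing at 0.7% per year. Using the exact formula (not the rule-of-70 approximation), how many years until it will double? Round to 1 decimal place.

99.4 years

t = ln(2) / ln(1 + 0.007) = 0.6931 / 0.006976 ≈ 99.35.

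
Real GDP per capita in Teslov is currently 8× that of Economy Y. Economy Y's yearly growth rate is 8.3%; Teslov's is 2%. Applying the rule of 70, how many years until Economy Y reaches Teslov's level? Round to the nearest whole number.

≈ 33 years

What matters is the difference: 6.3 pp.
Rule of 70 on the gap: the ratio halves every 70/6.3 ≈ 11.11 years.
An 8× gap closes after 3 halvings: 3 × 11.11 ≈ 33 years.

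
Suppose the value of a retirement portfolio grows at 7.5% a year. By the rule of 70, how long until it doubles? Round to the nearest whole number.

approximately 9 years

At 7.5%, doubling takes about 70/7.5 = 9.33 years.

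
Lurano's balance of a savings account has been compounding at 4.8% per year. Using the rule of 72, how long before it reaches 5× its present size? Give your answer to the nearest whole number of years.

One doubling takes 72/4.8 = 15.00 years.
5× is log₂ 5 ≈ 2.32 doublings, so ≈ 2.32 × 15.00 = 35 years.

approximately 35 years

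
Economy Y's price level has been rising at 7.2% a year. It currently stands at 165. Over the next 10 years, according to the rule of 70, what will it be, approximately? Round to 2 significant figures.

about 340

It doubles every 70/7.2 ≈ 9.72 years, so 10 years is 1.03 doublings.
2^1.03 ≈ 2.04; 165 × 2.04 ≈ 340.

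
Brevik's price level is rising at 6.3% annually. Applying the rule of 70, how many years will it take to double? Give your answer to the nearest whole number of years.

Doubling time ≈ 70 / 6.3 = 11.11 years.

around 11 years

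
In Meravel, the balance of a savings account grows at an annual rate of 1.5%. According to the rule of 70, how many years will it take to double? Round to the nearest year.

Doubling time ≈ 70 / 1.5 = 46.67 years.

about 47 years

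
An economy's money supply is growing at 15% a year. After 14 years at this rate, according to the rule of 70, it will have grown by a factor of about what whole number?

≈ 8 times

Doubling time ≈ 70/15 = 4.67 years.
14/4.67 ≈ 3 doublings, so about 2^3 = 8×.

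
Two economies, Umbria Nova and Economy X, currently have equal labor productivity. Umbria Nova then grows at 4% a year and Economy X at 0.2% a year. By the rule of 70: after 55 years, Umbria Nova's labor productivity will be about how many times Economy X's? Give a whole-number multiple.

around 8 times

Umbria Nova pulls ahead at 3.8 pp per year, so the ratio doubles every 70/3.8 ≈ 18.42 years.
In 55 years that's 2.99 doublings: 2^2.99 ≈ 8.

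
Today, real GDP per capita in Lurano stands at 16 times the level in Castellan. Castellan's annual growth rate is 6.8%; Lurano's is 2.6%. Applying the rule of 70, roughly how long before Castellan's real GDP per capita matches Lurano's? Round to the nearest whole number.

about 67 years

The growth-rate gap is 6.8% − 2.6% = 4.2 percentage points.
So the ratio between them halves every 70/4.2 ≈ 16.67 years.
A 16 times gap closes after 4 halvings: 4 × 16.67 ≈ 67 years.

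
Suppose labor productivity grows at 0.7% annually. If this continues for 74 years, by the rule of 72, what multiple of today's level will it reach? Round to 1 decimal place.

about 1.6 times

Doubles every ≈ 102.86 years (72/0.7).
74 years is 0.72 doublings; 2^0.72 ≈ 1.6×.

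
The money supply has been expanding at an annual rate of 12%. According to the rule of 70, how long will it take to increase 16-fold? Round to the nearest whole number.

about 23 years

Doubling time ≈ 70/12 = 5.83 years.
16× is 4 doublings, so 4 × 5.83 ≈ 23 years.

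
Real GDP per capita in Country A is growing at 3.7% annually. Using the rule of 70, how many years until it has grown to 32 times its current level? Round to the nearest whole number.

Doubling time ≈ 70/3.7 = 18.92 years.
Getting to 32× needs 5 doublings: 5 × 18.92 ≈ 95 years.

around 95 years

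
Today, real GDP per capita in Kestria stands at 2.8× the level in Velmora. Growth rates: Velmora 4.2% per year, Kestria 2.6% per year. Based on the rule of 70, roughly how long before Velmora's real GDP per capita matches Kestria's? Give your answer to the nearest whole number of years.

roughly 65 years

The growth-rate gap is 4.2% − 2.6% = 1.6 percentage points.
So the ratio between them halves every 70/1.6 ≈ 43.75 years.
A 2.8× gap takes log₂(2.8) ≈ 1.49 halvings to close: 1.49 × 43.75 ≈ 65 years.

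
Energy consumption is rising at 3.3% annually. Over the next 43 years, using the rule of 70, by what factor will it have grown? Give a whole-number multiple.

roughly 4 times

Doubling time ≈ 70/3.3 = 21.21 years.
43/21.21 ≈ 2 doublings, so about 2^2 = 4×.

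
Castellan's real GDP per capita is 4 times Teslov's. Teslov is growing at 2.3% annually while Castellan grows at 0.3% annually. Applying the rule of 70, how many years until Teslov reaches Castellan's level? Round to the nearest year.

The growth-rate gap is 2.3% − 0.3% = 2 percentage points.
So the ratio between them halves every 70/2 ≈ 35.00 years.
A 4 times gap closes after 2 halvings: 2 × 35.00 ≈ 70 years.

approximately 70 years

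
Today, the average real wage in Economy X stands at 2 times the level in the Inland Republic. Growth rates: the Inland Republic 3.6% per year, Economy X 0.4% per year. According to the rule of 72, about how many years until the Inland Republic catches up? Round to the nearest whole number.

What matters is the difference: 3.2 pp.
Rule of 72 on the gap: the ratio halves every 72/3.2 ≈ 22.50 years.
A 2 times gap closes after 1 halving: 1 × 22.50 ≈ 23 years.

approximately 23 years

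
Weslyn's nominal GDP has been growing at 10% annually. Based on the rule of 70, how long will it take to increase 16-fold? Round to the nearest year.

about 28 years

At 10% it doubles every 70/10 ≈ 7.00 years.
16× is 4 doublings, so 4 × 7.00 ≈ 28 years.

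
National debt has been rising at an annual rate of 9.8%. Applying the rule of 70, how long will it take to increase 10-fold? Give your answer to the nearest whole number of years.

At 9.8% it doubles every 70/9.8 ≈ 7.14 years.
Reaching 10× takes log₂(10) ≈ 3.32 doublings.
3.32 × 7.14 ≈ 24 years.

approximately 24 years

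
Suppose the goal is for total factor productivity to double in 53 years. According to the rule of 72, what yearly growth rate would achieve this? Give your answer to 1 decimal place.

72 / 53 ≈ 1.36, so about 1.4% per year.

≈ 1.4%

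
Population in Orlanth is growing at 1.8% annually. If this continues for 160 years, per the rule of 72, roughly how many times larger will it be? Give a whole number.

At 1.8% one doubling takes ≈ 40.00 years; 160 years is 4 of them, so ×16.

≈ 16 times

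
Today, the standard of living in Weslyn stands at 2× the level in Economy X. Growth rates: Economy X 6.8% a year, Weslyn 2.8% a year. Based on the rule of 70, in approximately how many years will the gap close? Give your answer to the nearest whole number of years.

18 years

What matters is the difference: 4 pp.
Rule of 70 on the gap: the ratio halves every 70/4 ≈ 17.50 years.
A 2× gap closes after 1 halving: 1 × 17.50 ≈ 18 years.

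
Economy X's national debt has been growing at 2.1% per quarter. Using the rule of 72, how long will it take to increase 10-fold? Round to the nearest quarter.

One doubling takes 72/2.1 = 34.29 quarters.
Reaching 10× takes log₂(10) ≈ 3.32 doublings.
3.32 × 34.29 ≈ 114 quarters.

114 quarters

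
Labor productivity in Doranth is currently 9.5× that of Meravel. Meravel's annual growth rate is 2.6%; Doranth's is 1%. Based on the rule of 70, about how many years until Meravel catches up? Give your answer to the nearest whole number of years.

approximately 142 years

Meravel gains on Doranth at 2.6% − 1% = 1.6 points a year.
At that relative rate the gap halves every 70/1.6 ≈ 43.75 years.
A 9.5× gap takes log₂(9.5) ≈ 3.25 halvings to close: 3.25 × 43.75 ≈ 142 years.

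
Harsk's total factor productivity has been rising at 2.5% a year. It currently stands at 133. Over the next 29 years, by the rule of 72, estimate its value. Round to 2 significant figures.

approximately 270

Doubling time ≈ 72/2.5 = 28.80 years.
29 years is 29/28.80 ≈ 1.01 doublings, a factor of 2^1.01 ≈ 2.01.
133 × 2.01 ≈ 270.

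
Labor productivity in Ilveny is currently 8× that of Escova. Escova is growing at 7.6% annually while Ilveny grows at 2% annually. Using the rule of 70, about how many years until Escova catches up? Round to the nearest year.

Escova gains on Ilveny at 7.6% − 2% = 5.6 points a year.
At that relative rate the gap halves every 70/5.6 ≈ 12.50 years.
An 8× gap closes after 3 halvings: 3 × 12.50 ≈ 38 years.

about 38 years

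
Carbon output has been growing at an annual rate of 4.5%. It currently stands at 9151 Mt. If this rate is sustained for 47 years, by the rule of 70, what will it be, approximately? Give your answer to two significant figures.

Doubling time ≈ 70/4.5 = 15.56 years.
47 years is 47/15.56 ≈ 3.02 doublings, a factor of 2^3.02 ≈ 8.11.
9151 × 8.11 ≈ 74000 Mt.

≈ 74000 Mt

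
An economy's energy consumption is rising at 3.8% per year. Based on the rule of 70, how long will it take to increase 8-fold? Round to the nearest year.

Doubling time ≈ 70/3.8 = 18.42 years.
8× is 3 doublings, so 3 × 18.42 ≈ 55 years.

55 years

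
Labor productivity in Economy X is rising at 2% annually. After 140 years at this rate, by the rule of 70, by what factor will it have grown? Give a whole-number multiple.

At 2% one doubling takes ≈ 35.00 years; 140 years is 4 of them, so ×16.

16 times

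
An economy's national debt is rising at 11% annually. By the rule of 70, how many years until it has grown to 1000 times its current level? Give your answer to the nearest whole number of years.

One doubling takes 70/11 = 6.36 years.
Reaching 1000× takes log₂(1000) ≈ 9.97 doublings.
9.97 × 6.36 ≈ 63 years.

≈ 63 years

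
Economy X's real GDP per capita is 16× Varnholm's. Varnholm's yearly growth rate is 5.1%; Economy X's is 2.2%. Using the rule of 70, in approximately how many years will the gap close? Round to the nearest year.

Varnholm gains on Economy X at 5.1% − 2.2% = 2.9 points a year.
At that relative rate the gap halves every 70/2.9 ≈ 24.14 years.
A 16× gap closes after 4 halvings: 4 × 24.14 ≈ 97 years.

≈ 97 years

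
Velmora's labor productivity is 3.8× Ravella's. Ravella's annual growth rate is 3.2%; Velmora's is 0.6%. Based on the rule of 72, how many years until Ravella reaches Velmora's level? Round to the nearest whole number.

Ravella gains on Velmora at 3.2% − 0.6% = 2.6 points a year.
At that relative rate the gap halves every 72/2.6 ≈ 27.69 years.
A 3.8× gap takes log₂(3.8) ≈ 1.93 halvings to close: 1.93 × 27.69 ≈ 53 years.

≈ 53 years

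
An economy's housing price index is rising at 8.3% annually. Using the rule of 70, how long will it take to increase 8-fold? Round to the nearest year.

One doubling takes 70/8.3 = 8.43 years.
Getting to 8× needs 3 doublings: 3 × 8.43 ≈ 25 years.

≈ 25 years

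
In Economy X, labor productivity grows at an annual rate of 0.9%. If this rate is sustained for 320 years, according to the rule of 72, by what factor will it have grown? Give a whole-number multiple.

72/0.9 ≈ 80.00 years per doubling.
320 years fits 4 doublings: 2^4 = 16.

16 times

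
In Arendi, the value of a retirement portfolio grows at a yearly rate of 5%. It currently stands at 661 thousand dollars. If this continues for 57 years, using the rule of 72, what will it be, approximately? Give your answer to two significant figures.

10000 thousand dollars

Doubling time ≈ 72/5 = 14.40 years.
57 years is 57/14.40 ≈ 3.96 doublings, a factor of 2^3.96 ≈ 15.56.
661 × 15.56 ≈ 10000 thousand dollars.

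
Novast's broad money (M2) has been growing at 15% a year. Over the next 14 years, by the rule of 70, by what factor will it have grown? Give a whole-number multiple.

approximately 8 times

At 15% one doubling takes ≈ 4.67 years; 14 years is 3 of them, so ×8.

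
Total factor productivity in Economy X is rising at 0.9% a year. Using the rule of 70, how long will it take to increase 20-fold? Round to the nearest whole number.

One doubling takes 70/0.9 = 77.78 years.
Reaching 20× takes log₂(20) ≈ 4.32 doublings.
4.32 × 77.78 ≈ 336 years.

about 336 years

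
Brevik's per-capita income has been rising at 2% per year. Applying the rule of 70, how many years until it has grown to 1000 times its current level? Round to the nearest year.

One doubling takes 70/2 = 35.00 years.
Reaching 1000× takes log₂(1000) ≈ 9.97 doublings.
9.97 × 35.00 ≈ 349 years.

about 349 years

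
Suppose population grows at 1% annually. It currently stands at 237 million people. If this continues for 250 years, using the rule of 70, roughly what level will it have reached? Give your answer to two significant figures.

It doubles every 70/1 ≈ 70.00 years, so 250 years is 3.57 doublings.
2^3.57 ≈ 11.88; 237 × 11.88 ≈ 2800 million people.

around 2800 million people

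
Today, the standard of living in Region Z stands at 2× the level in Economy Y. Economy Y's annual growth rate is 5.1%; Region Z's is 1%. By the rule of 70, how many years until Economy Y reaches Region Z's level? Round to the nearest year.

≈ 17 years

The growth-rate gap is 5.1% − 1% = 4.1 percentage points.
So the ratio between them halves every 70/4.1 ≈ 17.07 years.
A 2× gap closes after 1 halving: 1 × 17.07 ≈ 17 years.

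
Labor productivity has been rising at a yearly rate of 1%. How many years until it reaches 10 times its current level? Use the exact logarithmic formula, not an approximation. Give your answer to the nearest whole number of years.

231 years

t = ln(10) / ln(1 + 0.01) = 2.3026 / 0.009950 ≈ 231.42.
≈ 231 years.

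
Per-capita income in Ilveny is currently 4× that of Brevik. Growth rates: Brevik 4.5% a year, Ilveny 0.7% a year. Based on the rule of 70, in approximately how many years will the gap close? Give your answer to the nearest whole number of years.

about 37 years

The growth-rate gap is 4.5% − 0.7% = 3.8 percentage points.
So the ratio between them halves every 70/3.8 ≈ 18.42 years.
A 4× gap closes after 2 halvings: 2 × 18.42 ≈ 37 years.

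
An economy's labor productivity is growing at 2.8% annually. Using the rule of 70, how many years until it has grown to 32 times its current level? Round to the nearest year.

One doubling takes 70/2.8 = 25.00 years.
32× is 5 doublings, so 5 × 25.00 ≈ 125 years.

125 years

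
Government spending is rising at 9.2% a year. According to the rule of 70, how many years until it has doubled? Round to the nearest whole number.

roughly 8 years

At 9.2%, doubling takes about 70/9.2 = 7.61 years.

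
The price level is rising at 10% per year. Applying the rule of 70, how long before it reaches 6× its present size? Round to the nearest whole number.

about 18 years

Doubling time ≈ 70/10 = 7.00 years.
Reaching 6× takes log₂(6) ≈ 2.58 doublings.
2.58 × 7.00 ≈ 18 years.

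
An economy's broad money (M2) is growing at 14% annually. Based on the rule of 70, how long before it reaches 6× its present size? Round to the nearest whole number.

around 13 years

One doubling takes 70/14 = 5.00 years.
6× is log₂ 6 ≈ 2.58 doublings, so ≈ 2.58 × 5.00 = 13 years.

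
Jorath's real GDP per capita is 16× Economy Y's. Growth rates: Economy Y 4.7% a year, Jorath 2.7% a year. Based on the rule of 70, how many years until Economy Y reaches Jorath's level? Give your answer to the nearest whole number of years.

The growth-rate gap is 4.7% − 2.7% = 2 percentage points.
So the ratio between them halves every 70/2 ≈ 35.00 years.
A 16× gap closes after 4 halvings: 4 × 35.00 ≈ 140 years.

around 140 years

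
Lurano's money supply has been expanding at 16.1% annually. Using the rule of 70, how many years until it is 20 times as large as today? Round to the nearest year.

about 19 years

One doubling takes 70/16.1 = 4.35 years.
20× is log₂ 20 ≈ 4.32 doublings, so ≈ 4.32 × 4.35 = 19 years.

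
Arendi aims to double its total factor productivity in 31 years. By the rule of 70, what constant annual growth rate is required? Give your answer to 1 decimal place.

roughly 2.3%

70 / 31 ≈ 2.26, so about 2.3% a year.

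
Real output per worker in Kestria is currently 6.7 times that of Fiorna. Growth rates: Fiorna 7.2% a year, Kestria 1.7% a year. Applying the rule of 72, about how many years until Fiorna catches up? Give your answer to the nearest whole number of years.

approximately 36 years

What matters is the difference: 5.5 pp.
Rule of 72 on the gap: the ratio halves every 72/5.5 ≈ 13.09 years.
A 6.7 times gap takes log₂(6.7) ≈ 2.74 halvings to close: 2.74 × 13.09 ≈ 36 years.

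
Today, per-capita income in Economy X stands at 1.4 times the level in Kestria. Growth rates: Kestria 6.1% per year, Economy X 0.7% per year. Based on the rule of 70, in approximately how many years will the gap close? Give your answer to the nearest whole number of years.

≈ 6 years

What matters is the difference: 5.4 pp.
Rule of 70 on the gap: the ratio halves every 70/5.4 ≈ 12.96 years.
A 1.4 times gap takes log₂(1.4) ≈ 0.49 halvings to close: 0.49 × 12.96 ≈ 6 years.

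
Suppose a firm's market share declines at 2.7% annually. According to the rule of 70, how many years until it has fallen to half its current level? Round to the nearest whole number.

about 26 years

Halving time ≈ 70 / 2.7 = 25.93 → 26 years.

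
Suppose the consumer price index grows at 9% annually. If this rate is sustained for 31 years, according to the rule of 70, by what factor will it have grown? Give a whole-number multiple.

approximately 16 times

Doubling time ≈ 70/9 = 7.78 years.
31/7.78 ≈ 4 doublings, so about 2^4 = 16×.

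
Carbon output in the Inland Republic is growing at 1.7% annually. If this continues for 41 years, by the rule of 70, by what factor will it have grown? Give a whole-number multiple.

Doubling time ≈ 70/1.7 = 41.18 years.
41/41.18 ≈ 1 doubling, so about 2^1 = 2×.

approximately 2 times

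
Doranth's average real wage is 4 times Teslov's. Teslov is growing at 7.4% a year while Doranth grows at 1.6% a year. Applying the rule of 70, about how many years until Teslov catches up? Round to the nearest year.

The growth-rate gap is 7.4% − 1.6% = 5.8 percentage points.
So the ratio between them halves every 70/5.8 ≈ 12.07 years.
A 4 times gap closes after 2 halvings: 2 × 12.07 ≈ 24 years.

approximately 24 years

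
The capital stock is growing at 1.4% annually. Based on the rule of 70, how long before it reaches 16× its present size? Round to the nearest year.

Doubling time ≈ 70/1.4 = 50.00 years.
16× is 4 doublings, so 4 × 50.00 ≈ 200 years.

around 200 years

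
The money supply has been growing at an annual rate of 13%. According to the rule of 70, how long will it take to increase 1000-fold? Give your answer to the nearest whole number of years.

about 54 years

At 13% it doubles every 70/13 ≈ 5.38 years.
1000× is log₂ 1000 ≈ 9.97 doublings, so ≈ 9.97 × 5.38 = 54 years.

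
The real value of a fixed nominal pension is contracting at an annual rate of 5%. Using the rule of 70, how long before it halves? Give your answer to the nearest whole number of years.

The rule works in reverse for decay: 70/5 ≈ 14.00 years to halve.

≈ 14 years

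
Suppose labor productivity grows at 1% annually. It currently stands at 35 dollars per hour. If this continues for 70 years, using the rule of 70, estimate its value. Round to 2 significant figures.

Doubling time ≈ 70/1 = 70.00 years.
70 years is 70/70.00 ≈ 1.00 doublings, a factor of 2^1.00 ≈ 2.00.
35 × 2.00 ≈ 70 dollars per hour.

about 70 dollars per hour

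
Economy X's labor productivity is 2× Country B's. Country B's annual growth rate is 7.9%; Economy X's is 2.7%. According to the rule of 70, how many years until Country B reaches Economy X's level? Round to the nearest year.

13 years

Country B gains on Economy X at 7.9% − 2.7% = 5.2 points a year.
At that relative rate the gap halves every 70/5.2 ≈ 13.46 years.
A 2× gap closes after 1 halving: 1 × 13.46 ≈ 13 years.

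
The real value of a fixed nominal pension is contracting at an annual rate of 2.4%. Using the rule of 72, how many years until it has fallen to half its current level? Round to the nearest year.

30 years

The rule works in reverse for decay: 72/2.4 ≈ 30.00 years to halve.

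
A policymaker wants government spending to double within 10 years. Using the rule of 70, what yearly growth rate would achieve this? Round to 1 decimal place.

approximately 7.0%

70 / 10 ≈ 7.00, so about 7.0% per year.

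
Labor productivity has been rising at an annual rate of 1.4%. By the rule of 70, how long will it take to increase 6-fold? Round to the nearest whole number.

Doubling time ≈ 70/1.4 = 50.00 years.
Reaching 6× takes log₂(6) ≈ 2.58 doublings.
2.58 × 50.00 ≈ 129 years.

approximately 129 years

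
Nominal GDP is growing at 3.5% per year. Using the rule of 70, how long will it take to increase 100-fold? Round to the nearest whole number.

Doubling time ≈ 70/3.5 = 20.00 years.
Reaching 100× takes log₂(100) ≈ 6.64 doublings.
6.64 × 20.00 ≈ 133 years.

133 years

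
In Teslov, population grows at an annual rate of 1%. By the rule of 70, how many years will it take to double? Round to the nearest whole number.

70/1 ≈ 70.00, so it doubles roughly every 70 years.

70 years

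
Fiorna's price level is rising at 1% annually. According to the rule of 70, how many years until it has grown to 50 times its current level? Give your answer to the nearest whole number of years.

Doubling time ≈ 70/1 = 70.00 years.
Reaching 50× takes log₂(50) ≈ 5.64 doublings.
5.64 × 70.00 ≈ 395 years.

395 years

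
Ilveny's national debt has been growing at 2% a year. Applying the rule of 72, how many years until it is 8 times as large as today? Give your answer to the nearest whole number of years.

At 2% it doubles every 72/2 ≈ 36.00 years.
Getting to 8× needs 3 doublings: 3 × 36.00 ≈ 108 years.

roughly 108 years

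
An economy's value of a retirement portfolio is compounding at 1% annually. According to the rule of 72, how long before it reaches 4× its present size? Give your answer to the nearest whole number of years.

around 144 years

Doubling time ≈ 72/1 = 72.00 years.
Getting to 4× needs 2 doublings: 2 × 72.00 ≈ 144 years.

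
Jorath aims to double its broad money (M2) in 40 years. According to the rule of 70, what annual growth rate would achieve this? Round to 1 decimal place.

about 1.8%

70 / 40 ≈ 1.75, so about 1.8% annually.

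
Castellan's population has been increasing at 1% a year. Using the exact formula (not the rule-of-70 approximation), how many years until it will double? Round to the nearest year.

70 years

t = ln(2) / ln(1 + 0.01) = 0.6931 / 0.009950 ≈ 69.66.
≈ 70 years.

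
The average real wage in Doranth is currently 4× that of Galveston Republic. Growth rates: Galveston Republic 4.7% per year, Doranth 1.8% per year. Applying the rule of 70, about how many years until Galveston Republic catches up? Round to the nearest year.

Galveston Republic gains on Doranth at 4.7% − 1.8% = 2.9 points a year.
At that relative rate the gap halves every 70/2.9 ≈ 24.14 years.
A 4× gap closes after 2 halvings: 2 × 24.14 ≈ 48 years.

approximately 48 years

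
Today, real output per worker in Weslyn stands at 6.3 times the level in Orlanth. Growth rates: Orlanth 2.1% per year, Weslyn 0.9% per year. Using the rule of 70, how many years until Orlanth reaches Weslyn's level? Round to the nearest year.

about 155 years

Orlanth gains on Weslyn at 2.1% − 0.9% = 1.2 points a year.
At that relative rate the gap halves every 70/1.2 ≈ 58.33 years.
A 6.3 times gap takes log₂(6.3) ≈ 2.66 halvings to close: 2.66 × 58.33 ≈ 155 years.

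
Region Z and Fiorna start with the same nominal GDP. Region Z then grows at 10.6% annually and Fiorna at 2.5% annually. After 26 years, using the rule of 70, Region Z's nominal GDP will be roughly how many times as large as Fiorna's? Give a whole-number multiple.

around 8 times

Only the 8.1-point difference matters.
70/8.1 ≈ 8.64 years per doubling of the ratio; 26 years gives 3.01 doublings, so ≈ 8×.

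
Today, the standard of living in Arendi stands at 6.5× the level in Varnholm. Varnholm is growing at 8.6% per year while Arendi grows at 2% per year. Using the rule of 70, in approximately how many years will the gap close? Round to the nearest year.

The growth-rate gap is 8.6% − 2% = 6.6 percentage points.
So the ratio between them halves every 70/6.6 ≈ 10.61 years.
A 6.5× gap takes log₂(6.5) ≈ 2.70 halvings to close: 2.70 × 10.61 ≈ 29 years.

≈ 29 years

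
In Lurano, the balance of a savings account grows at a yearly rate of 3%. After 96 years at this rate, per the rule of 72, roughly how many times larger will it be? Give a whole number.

Doubling time ≈ 72/3 = 24.00 years.
96/24.00 ≈ 4 doublings, so about 2^4 = 16×.

roughly 16 times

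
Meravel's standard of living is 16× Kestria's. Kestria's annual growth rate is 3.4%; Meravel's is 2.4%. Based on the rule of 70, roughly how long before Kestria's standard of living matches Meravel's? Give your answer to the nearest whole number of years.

≈ 280 years

What matters is the difference: 1 pp.
Rule of 70 on the gap: the ratio halves every 70/1 ≈ 70.00 years.
A 16× gap closes after 4 halvings: 4 × 70.00 ≈ 280 years.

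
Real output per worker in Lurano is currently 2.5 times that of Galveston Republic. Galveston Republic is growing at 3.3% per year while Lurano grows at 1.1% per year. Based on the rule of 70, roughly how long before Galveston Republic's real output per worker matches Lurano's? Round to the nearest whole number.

What matters is the difference: 2.2 pp.
Rule of 70 on the gap: the ratio halves every 70/2.2 ≈ 31.82 years.
A 2.5 times gap takes log₂(2.5) ≈ 1.32 halvings to close: 1.32 × 31.82 ≈ 42 years.

≈ 42 years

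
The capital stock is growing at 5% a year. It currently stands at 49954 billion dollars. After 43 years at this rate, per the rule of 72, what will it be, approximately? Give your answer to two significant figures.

Doubling time ≈ 72/5 = 14.40 years.
43 years is 43/14.40 ≈ 2.99 doublings, a factor of 2^2.99 ≈ 7.94.
49954 × 7.94 ≈ 400000 billion dollars.

about 400000 billion dollars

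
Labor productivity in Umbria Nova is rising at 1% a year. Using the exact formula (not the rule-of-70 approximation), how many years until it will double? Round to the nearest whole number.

t = ln(2) / ln(1 + 0.01) = 0.6931 / 0.009950 ≈ 69.66.
≈ 70 years.

70 years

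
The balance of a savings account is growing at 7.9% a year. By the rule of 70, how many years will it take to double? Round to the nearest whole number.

roughly 9 years

Doubling time ≈ 70 / 7.9 = 8.86 years.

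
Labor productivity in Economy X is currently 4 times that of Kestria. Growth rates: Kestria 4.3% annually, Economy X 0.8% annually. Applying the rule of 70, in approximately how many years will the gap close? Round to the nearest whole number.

about 40 years

The growth-rate gap is 4.3% − 0.8% = 3.5 percentage points.
So the ratio between them halves every 70/3.5 ≈ 20.00 years.
A 4 times gap closes after 2 halvings: 2 × 20.00 ≈ 40 years.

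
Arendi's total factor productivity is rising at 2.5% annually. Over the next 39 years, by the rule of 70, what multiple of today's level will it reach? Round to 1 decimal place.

≈ 2.6 times

Doubles every ≈ 28.00 years (70/2.5).
39 years is 1.39 doublings; 2^1.39 ≈ 2.6×.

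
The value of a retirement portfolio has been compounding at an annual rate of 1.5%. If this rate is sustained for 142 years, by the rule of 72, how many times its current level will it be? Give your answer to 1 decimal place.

Doubling time ≈ 72/1.5 = 48.00 years.
142 years / 48.00 ≈ 2.96 doublings → factor 2^2.96 ≈ 7.8.

approximately 7.8 times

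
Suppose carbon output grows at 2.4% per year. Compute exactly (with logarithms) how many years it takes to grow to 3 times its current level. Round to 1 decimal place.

t = ln(3) / ln(1 + 0.024) = 1.0986 / 0.023717 ≈ 46.32.

46.3 years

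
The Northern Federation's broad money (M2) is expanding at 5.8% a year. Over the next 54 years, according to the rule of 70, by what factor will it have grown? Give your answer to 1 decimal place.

Doubles every ≈ 12.07 years (70/5.8).
54 years is 4.47 doublings; 2^4.47 ≈ 22.2×.

22.2 times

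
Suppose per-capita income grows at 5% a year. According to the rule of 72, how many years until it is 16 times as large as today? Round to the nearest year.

At 5% it doubles every 72/5 ≈ 14.40 years.
Getting to 16× needs 4 doublings: 4 × 14.40 ≈ 58 years.

roughly 58 years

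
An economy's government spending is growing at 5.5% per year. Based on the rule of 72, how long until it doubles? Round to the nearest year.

around 13 years

Doubling time ≈ 72 / 5.5 = 13.09 years.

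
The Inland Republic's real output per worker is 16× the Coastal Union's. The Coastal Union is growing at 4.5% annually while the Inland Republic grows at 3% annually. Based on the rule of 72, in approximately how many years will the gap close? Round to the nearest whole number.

≈ 192 years

What matters is the difference: 1.5 pp.
Rule of 72 on the gap: the ratio halves every 72/1.5 ≈ 48.00 years.
A 16× gap closes after 4 halvings: 4 × 48.00 ≈ 192 years.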